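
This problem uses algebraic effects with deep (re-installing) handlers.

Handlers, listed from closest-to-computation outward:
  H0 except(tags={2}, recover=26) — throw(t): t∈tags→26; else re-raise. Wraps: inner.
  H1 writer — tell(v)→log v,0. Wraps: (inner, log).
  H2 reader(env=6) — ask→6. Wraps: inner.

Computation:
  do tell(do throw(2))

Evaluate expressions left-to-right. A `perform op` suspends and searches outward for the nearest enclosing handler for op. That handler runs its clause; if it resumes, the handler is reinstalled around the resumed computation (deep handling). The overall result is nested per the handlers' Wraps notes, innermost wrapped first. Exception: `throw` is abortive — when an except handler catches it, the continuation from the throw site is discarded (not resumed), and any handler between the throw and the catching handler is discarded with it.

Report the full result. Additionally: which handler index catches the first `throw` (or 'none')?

Answer: (26, ()) ; first throw caught by: H0

Working:
throw(2) @ H0 caught ⇒ 26
H1 returns (26, ())
H2 returns (26, ())
= (26, ())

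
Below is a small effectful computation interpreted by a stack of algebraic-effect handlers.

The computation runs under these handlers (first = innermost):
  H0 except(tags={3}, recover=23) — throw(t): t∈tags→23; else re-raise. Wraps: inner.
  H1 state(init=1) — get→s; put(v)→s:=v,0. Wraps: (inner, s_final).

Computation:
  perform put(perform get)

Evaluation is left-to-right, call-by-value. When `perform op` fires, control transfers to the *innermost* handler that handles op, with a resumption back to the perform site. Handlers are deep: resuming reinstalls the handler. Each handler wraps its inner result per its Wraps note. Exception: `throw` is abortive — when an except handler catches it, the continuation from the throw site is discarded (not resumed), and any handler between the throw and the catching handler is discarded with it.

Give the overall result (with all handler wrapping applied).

Step-by-step:
get @ H1 ⇒ 1
put(1) @ H1 ⇒ s:=1
H0 returns 0
H1 returns (0, 1)
= (0, 1)

Answer: (0, 1)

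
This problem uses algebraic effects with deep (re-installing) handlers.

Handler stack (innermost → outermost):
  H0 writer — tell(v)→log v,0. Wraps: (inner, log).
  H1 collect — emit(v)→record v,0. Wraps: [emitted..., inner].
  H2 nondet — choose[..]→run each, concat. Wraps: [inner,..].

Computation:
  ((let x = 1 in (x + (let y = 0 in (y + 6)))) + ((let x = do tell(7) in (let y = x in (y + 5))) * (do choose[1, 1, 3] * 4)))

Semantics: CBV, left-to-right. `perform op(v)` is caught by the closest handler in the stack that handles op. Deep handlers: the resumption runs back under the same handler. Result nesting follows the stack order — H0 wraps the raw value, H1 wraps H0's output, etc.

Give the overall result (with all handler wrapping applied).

Evaluation trace:
tell(7) @ H0 ⇒ log+=7
choose[1, 1, 3] @ H2
  branch[0] choose=1:
    H0 returns (27, (7))
    H1 returns [(27, (7))]
    H2 returns [[(27, (7))]]
  branch[1] choose=1:
    H0 returns (27, (7))
    H1 returns [(27, (7))]
    H2 returns [[(27, (7))]]
  branch[2] choose=3:
    H0 returns (67, (7))
    H1 returns [(67, (7))]
    H2 returns [[(67, (7))]]
= [[(27, (7))], [(27, (7))], [(67, (7))]]

Answer: [[(27, (7))], [(27, (7))], [(67, (7))]]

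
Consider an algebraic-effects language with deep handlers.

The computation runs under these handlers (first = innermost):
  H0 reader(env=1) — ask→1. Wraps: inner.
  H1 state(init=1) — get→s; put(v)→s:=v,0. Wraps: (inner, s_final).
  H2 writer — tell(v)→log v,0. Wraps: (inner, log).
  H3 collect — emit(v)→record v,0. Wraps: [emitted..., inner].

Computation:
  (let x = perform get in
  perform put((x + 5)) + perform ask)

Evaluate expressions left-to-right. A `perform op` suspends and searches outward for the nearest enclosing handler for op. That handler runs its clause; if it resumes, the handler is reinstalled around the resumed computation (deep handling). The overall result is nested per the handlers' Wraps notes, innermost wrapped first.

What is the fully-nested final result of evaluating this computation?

Answer: [((1, 6), ())]

Evaluation trace:
get @ H1 ⇒ 1
put(6) @ H1 ⇒ s:=6
ask @ H0 ⇒ 1
H0 returns 1
H1 returns (1, 6)
H2 returns ((1, 6), ())
H3 returns [((1, 6), ())]
= [((1, 6), ())]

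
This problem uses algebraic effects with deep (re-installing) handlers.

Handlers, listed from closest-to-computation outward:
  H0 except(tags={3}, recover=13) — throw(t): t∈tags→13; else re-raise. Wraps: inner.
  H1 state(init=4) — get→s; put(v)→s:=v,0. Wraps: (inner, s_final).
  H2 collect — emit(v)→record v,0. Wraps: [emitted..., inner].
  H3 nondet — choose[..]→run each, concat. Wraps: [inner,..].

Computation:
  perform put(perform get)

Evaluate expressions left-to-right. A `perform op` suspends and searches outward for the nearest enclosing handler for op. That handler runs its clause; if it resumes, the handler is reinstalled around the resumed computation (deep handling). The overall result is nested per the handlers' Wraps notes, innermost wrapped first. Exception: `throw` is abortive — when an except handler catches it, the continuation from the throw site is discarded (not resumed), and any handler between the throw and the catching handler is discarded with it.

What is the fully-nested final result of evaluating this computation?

Evaluation trace:
get @ H1 ⇒ 4
put(4) @ H1 ⇒ s:=4
H0 returns 0
H1 returns (0, 4)
H2 returns [(0, 4)]
H3 returns [[(0, 4)]]
= [[(0, 4)]]

Answer: [[(0, 4)]]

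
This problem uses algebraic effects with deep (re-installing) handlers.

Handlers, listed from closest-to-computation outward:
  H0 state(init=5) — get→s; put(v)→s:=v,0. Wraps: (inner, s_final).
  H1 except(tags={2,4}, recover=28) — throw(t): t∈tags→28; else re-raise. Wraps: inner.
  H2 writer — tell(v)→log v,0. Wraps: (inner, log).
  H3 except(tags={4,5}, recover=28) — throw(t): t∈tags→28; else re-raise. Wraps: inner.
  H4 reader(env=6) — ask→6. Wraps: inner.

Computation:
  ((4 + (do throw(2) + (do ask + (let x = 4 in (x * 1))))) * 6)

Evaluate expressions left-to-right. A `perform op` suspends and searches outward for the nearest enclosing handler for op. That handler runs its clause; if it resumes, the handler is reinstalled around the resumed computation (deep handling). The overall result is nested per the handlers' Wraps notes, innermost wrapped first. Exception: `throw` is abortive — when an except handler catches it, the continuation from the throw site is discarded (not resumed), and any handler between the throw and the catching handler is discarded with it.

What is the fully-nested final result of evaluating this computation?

Answer: (28, ())

Evaluation trace:
throw(2) @ H1 caught ⇒ 28
H2 returns (28, ())
H3 returns (28, ())
H4 returns (28, ())
= (28, ())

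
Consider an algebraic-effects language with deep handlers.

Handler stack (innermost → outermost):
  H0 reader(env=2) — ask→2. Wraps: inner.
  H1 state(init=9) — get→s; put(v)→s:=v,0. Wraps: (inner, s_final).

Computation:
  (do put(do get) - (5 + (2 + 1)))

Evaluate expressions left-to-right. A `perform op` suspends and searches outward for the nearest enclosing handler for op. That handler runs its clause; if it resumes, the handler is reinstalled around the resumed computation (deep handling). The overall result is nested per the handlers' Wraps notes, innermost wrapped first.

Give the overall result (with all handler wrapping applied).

Working:
get @ H1 ⇒ 9
put(9) @ H1 ⇒ s:=9
H0 returns -8
H1 returns (-8, 9)
= (-8, 9)

Answer: (-8, 9)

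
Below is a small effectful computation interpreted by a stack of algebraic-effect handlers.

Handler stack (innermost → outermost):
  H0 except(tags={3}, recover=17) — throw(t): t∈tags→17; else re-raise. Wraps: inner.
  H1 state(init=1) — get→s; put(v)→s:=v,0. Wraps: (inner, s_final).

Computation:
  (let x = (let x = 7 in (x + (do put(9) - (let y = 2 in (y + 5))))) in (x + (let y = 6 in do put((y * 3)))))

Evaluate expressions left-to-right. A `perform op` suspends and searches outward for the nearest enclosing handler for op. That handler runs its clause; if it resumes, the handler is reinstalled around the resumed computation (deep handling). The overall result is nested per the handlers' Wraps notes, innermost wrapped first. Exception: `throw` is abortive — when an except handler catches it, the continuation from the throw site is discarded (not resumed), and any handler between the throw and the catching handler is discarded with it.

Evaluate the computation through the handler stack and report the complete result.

Answer: (0, 18)

Step-by-step:
put(9) @ H1 ⇒ s:=9
put(18) @ H1 ⇒ s:=18
H0 returns 0
H1 returns (0, 18)
= (0, 18)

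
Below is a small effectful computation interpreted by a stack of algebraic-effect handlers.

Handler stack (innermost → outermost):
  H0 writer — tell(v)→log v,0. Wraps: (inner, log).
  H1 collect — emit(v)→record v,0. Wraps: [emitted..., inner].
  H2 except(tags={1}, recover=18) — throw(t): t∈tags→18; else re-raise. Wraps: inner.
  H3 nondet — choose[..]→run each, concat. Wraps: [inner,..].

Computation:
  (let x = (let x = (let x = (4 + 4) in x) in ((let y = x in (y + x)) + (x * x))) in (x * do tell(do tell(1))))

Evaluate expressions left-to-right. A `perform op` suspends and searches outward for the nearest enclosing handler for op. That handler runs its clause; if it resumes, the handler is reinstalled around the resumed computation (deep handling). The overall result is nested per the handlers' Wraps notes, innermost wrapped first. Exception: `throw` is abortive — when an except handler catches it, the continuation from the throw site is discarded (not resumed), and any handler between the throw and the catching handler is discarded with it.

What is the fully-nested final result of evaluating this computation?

Evaluation trace:
tell(1) @ H0 ⇒ log+=1
tell(0) @ H0 ⇒ log+=0
H0 returns (0, (1, 0))
H1 returns [(0, (1, 0))]
H2 returns [(0, (1, 0))]
H3 returns [[(0, (1, 0))]]
= [[(0, (1, 0))]]

Answer: [[(0, (1, 0))]]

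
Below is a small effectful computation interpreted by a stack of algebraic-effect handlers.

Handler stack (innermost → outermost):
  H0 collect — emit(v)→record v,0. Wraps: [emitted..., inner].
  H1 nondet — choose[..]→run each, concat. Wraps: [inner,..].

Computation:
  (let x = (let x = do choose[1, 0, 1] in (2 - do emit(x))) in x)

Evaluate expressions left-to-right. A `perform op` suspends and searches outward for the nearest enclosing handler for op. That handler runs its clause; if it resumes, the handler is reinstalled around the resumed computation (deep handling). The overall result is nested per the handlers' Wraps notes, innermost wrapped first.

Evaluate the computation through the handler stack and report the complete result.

Working:
choose[1, 0, 1] @ H1
  branch[0] choose=1:
    emit(1) @ H0 ⇒ out+=1
    H0 returns [1, 2]
    H1 returns [[1, 2]]
  branch[1] choose=0:
    emit(0) @ H0 ⇒ out+=0
    H0 returns [0, 2]
    H1 returns [[0, 2]]
  branch[2] choose=1:
    emit(1) @ H0 ⇒ out+=1
    H0 returns [1, 2]
    H1 returns [[1, 2]]
= [[1, 2], [0, 2], [1, 2]]

Answer: [[1, 2], [0, 2], [1, 2]]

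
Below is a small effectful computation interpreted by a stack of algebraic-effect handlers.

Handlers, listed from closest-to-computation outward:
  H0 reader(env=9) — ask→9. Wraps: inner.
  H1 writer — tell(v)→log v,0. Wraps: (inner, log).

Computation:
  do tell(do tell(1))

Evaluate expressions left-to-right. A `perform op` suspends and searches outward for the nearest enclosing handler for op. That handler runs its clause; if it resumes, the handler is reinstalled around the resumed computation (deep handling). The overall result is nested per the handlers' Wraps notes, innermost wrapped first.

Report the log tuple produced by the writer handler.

Answer: (1, 0)

Working:
tell(1) @ H1 ⇒ log+=1
tell(0) @ H1 ⇒ log+=0
H0 returns 0
H1 returns (0, (1, 0))
= (0, (1, 0))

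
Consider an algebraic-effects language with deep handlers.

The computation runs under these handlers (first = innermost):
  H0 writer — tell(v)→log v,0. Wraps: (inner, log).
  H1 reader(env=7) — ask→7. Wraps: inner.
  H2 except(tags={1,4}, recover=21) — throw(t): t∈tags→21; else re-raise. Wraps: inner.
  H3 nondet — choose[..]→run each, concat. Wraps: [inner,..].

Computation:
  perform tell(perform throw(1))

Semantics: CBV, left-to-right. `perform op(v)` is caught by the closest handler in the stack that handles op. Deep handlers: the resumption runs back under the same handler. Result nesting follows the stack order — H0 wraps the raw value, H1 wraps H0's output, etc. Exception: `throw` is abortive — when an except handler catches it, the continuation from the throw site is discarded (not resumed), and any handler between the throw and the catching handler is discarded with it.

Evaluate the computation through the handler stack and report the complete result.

Answer: [21]

Step-by-step:
throw(1) @ H2 caught ⇒ 21
H3 returns [21]
= [21]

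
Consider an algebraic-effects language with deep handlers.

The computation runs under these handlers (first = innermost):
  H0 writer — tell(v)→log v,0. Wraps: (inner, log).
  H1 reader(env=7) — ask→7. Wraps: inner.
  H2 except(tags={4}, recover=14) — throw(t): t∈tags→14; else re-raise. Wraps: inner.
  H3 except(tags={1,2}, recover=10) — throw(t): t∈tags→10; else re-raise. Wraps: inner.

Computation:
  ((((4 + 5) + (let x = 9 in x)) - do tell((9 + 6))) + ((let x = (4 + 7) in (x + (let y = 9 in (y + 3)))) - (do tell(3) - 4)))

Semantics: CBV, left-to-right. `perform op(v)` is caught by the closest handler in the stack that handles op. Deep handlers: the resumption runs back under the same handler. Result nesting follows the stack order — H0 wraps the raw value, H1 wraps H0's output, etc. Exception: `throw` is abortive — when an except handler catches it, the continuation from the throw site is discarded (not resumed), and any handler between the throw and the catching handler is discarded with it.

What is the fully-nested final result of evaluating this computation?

Answer: (45, (15, 3))

Working:
tell(15) @ H0 ⇒ log+=15
tell(3) @ H0 ⇒ log+=3
H0 returns (45, (15, 3))
H1 returns (45, (15, 3))
H2 returns (45, (15, 3))
H3 returns (45, (15, 3))
= (45, (15, 3))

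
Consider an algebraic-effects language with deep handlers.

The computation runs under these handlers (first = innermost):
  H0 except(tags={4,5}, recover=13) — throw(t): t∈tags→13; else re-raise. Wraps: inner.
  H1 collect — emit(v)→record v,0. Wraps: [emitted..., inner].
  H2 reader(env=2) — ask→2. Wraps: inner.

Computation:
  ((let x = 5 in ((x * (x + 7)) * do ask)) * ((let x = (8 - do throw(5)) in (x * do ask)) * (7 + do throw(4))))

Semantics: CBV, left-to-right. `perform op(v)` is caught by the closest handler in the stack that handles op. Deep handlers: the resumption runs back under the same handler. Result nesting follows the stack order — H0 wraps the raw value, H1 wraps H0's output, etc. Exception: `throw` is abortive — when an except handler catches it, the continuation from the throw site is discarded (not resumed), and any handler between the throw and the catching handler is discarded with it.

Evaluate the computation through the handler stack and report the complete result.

Answer: [13]

Step-by-step:
ask @ H2 ⇒ 2
throw(5) @ H0 caught ⇒ 13
H1 returns [13]
H2 returns [13]
= [13]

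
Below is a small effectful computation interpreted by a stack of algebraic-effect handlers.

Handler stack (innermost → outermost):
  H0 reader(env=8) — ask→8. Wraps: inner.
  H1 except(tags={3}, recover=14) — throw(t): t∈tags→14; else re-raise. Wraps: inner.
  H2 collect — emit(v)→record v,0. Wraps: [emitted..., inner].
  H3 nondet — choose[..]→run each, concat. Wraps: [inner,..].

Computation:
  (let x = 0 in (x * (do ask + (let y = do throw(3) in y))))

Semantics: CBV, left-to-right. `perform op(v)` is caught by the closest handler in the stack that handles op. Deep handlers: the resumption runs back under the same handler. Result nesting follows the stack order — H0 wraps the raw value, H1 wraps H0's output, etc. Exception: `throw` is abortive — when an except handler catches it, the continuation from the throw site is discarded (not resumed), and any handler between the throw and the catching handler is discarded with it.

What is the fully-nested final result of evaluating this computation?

Working:
ask @ H0 ⇒ 8
throw(3) @ H1 caught ⇒ 14
H2 returns [14]
H3 returns [[14]]
= [[14]]

Answer: [[14]]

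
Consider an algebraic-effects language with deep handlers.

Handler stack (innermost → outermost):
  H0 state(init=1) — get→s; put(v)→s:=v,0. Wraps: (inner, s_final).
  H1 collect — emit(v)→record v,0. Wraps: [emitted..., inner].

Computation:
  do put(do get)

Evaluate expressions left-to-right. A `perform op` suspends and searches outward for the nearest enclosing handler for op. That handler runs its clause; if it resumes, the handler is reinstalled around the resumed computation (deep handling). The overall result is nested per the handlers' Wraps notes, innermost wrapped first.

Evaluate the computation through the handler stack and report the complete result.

Answer: [(0, 1)]

Evaluation trace:
get @ H0 ⇒ 1
put(1) @ H0 ⇒ s:=1
H0 returns (0, 1)
H1 returns [(0, 1)]
= [(0, 1)]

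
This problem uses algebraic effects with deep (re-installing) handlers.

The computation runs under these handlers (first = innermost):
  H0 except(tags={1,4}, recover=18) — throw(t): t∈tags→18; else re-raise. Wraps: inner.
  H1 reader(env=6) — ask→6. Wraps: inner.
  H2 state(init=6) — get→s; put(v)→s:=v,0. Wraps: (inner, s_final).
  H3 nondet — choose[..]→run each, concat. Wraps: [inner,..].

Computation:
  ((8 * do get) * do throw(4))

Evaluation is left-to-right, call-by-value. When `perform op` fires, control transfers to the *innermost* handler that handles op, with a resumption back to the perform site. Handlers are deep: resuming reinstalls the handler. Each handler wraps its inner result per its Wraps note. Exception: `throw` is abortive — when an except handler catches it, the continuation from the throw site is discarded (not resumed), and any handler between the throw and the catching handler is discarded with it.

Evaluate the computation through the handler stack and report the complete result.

Step-by-step:
get @ H2 ⇒ 6
throw(4) @ H0 caught ⇒ 18
H1 returns 18
H2 returns (18, 6)
H3 returns [(18, 6)]
= [(18, 6)]

Answer: [(18, 6)]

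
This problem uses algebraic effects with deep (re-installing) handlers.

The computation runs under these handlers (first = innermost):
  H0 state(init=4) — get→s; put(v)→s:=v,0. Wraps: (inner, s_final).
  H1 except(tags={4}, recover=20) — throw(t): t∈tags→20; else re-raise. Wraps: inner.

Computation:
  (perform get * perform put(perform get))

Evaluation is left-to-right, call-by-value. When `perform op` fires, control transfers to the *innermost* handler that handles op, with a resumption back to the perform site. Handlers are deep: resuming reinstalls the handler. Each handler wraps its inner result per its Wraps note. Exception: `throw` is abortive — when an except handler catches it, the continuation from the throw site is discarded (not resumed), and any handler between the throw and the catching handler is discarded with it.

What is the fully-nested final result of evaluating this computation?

Answer: (0, 4)

Evaluation trace:
get @ H0 ⇒ 4
get @ H0 ⇒ 4
put(4) @ H0 ⇒ s:=4
H0 returns (0, 4)
H1 returns (0, 4)
= (0, 4)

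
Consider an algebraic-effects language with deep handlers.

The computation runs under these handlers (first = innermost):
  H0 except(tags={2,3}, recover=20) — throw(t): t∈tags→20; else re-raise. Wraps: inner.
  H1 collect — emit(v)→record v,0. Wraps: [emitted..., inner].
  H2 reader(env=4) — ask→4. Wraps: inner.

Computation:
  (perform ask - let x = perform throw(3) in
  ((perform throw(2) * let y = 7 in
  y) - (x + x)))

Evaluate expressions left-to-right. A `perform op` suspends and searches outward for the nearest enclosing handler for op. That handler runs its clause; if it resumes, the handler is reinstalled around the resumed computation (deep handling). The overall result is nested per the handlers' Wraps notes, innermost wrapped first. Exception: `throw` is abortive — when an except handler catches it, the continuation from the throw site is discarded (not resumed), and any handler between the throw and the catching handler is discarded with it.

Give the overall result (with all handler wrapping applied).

Evaluation trace:
ask @ H2 ⇒ 4
throw(3) @ H0 caught ⇒ 20
H1 returns [20]
H2 returns [20]
= [20]

Answer: [20]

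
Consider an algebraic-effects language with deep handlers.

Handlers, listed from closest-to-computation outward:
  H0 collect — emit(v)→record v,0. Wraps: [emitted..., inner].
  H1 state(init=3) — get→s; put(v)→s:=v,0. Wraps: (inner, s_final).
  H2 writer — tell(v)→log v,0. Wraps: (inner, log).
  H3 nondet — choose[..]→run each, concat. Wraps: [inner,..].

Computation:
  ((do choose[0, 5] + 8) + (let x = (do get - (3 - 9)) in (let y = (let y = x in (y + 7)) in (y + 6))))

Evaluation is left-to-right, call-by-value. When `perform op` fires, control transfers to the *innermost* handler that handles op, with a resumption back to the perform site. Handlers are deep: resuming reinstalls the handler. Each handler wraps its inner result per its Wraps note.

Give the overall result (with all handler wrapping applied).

Answer: [(([30], 3), ()), (([35], 3), ())]

Evaluation trace:
choose[0, 5] @ H3
  branch[0] choose=0:
    get @ H1 ⇒ 3
    H0 returns [30]
    H1 returns ([30], 3)
    H2 returns (([30], 3), ())
    H3 returns [(([30], 3), ())]
  branch[1] choose=5:
    get @ H1 ⇒ 3
    H0 returns [35]
    H1 returns ([35], 3)
    H2 returns (([35], 3), ())
    H3 returns [(([35], 3), ())]
= [(([30], 3), ()), (([35], 3), ())]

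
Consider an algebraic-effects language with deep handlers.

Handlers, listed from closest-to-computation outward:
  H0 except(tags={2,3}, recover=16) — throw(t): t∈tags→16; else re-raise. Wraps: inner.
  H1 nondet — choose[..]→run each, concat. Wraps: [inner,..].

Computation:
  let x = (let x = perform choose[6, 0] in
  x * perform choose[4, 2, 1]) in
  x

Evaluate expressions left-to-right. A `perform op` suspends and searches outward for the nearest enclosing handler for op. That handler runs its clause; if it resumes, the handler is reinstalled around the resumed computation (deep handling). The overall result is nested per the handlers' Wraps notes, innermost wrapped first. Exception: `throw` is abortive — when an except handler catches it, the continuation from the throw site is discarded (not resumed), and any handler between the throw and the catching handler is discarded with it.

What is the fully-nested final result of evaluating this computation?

Answer: [24, 12, 6, 0, 0, 0]

Evaluation trace:
choose[6, 0] @ H1
  branch[0] choose=6:
    choose[4, 2, 1] @ H1
      branch[0] choose=4:
        H0 returns 24
        H1 returns [24]
      branch[1] choose=2:
        H0 returns 12
        H1 returns [12]
      branch[2] choose=1:
        H0 returns 6
        H1 returns [6]
  branch[1] choose=0:
    choose[4, 2, 1] @ H1
      branch[0] choose=4:
        H0 returns 0
        H1 returns [0]
      branch[1] choose=2:
        H0 returns 0
        H1 returns [0]
      branch[2] choose=1:
        H0 returns 0
        H1 returns [0]
= [24, 12, 6, 0, 0, 0]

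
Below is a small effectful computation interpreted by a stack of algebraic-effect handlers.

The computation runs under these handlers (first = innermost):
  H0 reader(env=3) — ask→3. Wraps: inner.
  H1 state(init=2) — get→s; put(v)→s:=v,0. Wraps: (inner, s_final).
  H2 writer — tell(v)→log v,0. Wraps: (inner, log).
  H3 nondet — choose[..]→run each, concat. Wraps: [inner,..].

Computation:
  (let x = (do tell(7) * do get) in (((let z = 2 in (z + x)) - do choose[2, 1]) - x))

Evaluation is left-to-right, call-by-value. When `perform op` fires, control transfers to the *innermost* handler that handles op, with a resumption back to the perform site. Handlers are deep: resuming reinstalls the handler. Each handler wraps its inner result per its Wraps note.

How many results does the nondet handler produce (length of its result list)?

Working:
tell(7) @ H2 ⇒ log+=7
get @ H1 ⇒ 2
choose[2, 1] @ H3
  branch[0] choose=2:
    H0 returns 0
    H1 returns (0, 2)
    H2 returns ((0, 2), (7))
    H3 returns [((0, 2), (7))]
  branch[1] choose=1:
    H0 returns 1
    H1 returns (1, 2)
    H2 returns ((1, 2), (7))
    H3 returns [((1, 2), (7))]
= [((0, 2), (7)), ((1, 2), (7))]

Answer: 2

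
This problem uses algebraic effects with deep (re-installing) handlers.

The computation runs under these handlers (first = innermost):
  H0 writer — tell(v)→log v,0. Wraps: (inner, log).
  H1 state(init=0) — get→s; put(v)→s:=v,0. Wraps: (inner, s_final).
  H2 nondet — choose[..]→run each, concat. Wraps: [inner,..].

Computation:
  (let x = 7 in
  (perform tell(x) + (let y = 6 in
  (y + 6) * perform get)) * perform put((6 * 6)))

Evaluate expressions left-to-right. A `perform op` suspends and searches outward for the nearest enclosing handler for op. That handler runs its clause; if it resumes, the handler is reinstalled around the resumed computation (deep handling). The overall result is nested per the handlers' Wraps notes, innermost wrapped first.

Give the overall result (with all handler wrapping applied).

Evaluation trace:
tell(7) @ H0 ⇒ log+=7
get @ H1 ⇒ 0
put(36) @ H1 ⇒ s:=36
H0 returns (0, (7))
H1 returns ((0, (7)), 36)
H2 returns [((0, (7)), 36)]
= [((0, (7)), 36)]

Answer: [((0, (7)), 36)]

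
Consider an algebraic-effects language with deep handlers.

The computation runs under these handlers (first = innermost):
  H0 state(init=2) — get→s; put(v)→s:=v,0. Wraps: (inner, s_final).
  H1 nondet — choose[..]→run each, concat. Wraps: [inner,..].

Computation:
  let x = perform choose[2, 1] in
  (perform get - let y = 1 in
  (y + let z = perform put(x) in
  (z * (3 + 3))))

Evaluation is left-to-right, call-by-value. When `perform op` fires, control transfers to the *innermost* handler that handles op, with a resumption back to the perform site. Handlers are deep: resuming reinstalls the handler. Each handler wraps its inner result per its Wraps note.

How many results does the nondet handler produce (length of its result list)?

Working:
choose[2, 1] @ H1
  branch[0] choose=2:
    get @ H0 ⇒ 2
    put(2) @ H0 ⇒ s:=2
    H0 returns (1, 2)
    H1 returns [(1, 2)]
  branch[1] choose=1:
    get @ H0 ⇒ 2
    put(1) @ H0 ⇒ s:=1
    H0 returns (1, 1)
    H1 returns [(1, 1)]
= [(1, 2), (1, 1)]

Answer: 2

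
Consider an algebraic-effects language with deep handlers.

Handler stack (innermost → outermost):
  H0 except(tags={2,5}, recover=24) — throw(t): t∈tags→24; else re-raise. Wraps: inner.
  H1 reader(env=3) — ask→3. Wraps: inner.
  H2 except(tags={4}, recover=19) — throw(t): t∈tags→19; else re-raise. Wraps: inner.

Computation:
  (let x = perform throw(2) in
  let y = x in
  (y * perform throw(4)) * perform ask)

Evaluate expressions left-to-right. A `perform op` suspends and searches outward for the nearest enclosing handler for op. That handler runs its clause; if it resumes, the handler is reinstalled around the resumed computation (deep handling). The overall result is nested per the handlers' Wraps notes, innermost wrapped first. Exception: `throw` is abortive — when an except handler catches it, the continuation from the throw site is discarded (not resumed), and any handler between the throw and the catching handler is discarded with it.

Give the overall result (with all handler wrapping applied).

Answer: 24

Step-by-step:
throw(2) @ H0 caught ⇒ 24
H1 returns 24
H2 returns 24
= 24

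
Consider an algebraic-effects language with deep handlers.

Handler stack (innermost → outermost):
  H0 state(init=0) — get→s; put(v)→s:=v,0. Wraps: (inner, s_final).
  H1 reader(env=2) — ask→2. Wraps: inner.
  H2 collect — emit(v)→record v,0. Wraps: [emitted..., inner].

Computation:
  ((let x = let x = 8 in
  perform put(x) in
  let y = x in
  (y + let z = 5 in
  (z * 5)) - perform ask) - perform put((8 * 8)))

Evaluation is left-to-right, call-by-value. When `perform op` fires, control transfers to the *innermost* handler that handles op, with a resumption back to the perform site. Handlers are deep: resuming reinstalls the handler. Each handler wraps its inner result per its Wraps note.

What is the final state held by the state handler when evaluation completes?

Answer: 64

Working:
put(8) @ H0 ⇒ s:=8
ask @ H1 ⇒ 2
put(64) @ H0 ⇒ s:=64
H0 returns (23, 64)
H1 returns (23, 64)
H2 returns [(23, 64)]
= [(23, 64)]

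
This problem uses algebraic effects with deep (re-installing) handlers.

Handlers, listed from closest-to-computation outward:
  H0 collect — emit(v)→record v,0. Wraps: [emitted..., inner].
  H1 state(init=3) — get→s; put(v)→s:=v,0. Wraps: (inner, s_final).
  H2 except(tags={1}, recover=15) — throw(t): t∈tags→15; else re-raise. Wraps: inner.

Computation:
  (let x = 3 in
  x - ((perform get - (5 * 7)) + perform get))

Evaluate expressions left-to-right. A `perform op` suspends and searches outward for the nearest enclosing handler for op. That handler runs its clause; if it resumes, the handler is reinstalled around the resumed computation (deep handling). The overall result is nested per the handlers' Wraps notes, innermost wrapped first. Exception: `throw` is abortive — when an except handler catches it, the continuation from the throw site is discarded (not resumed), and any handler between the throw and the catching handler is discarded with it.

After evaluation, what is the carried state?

Answer: 3

Working:
get @ H1 ⇒ 3
get @ H1 ⇒ 3
H0 returns [32]
H1 returns ([32], 3)
H2 returns ([32], 3)
= ([32], 3)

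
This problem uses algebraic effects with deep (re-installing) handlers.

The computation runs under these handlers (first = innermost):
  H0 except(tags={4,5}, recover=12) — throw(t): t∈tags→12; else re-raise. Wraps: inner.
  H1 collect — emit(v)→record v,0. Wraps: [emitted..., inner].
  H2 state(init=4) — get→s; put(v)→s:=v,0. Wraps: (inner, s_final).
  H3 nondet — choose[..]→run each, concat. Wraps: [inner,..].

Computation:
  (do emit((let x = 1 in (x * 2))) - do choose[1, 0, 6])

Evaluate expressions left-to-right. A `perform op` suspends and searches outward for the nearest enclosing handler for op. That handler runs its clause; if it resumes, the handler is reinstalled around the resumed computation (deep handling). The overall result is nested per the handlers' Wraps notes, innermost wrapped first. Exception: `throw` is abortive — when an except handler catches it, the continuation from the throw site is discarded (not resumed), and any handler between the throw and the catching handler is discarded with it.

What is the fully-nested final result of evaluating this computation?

Answer: [([2, -1], 4), ([2, 0], 4), ([2, -6], 4)]

Step-by-step:
emit(2) @ H1 ⇒ out+=2
choose[1, 0, 6] @ H3
  branch[0] choose=1:
    H0 returns -1
    H1 returns [2, -1]
    H2 returns ([2, -1], 4)
    H3 returns [([2, -1], 4)]
  branch[1] choose=0:
    H0 returns 0
    H1 returns [2, 0]
    H2 returns ([2, 0], 4)
    H3 returns [([2, 0], 4)]
  branch[2] choose=6:
    H0 returns -6
    H1 returns [2, -6]
    H2 returns ([2, -6], 4)
    H3 returns [([2, -6], 4)]
= [([2, -1], 4), ([2, 0], 4), ([2, -6], 4)]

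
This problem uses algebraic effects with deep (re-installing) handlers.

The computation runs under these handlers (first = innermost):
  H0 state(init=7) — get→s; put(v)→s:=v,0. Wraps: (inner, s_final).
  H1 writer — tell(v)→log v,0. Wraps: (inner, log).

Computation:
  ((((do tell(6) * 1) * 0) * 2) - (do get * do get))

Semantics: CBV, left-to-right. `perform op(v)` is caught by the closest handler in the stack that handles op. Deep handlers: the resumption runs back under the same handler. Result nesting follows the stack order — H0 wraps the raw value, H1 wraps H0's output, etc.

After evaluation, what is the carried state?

Working:
tell(6) @ H1 ⇒ log+=6
get @ H0 ⇒ 7
get @ H0 ⇒ 7
H0 returns (-49, 7)
H1 returns ((-49, 7), (6))
= ((-49, 7), (6))

Answer: 7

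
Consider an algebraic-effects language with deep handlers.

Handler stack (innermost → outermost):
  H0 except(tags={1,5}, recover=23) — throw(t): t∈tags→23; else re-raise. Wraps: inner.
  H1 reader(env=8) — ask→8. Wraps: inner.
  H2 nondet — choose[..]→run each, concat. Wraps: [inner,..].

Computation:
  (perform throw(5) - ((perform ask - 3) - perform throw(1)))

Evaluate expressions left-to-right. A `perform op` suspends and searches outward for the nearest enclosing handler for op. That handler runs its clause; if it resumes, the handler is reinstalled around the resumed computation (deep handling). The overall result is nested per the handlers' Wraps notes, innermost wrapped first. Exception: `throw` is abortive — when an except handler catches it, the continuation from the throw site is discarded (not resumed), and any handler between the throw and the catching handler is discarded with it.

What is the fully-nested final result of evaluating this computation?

Answer: [23]

Evaluation trace:
throw(5) @ H0 caught ⇒ 23
H1 returns 23
H2 returns [23]
= [23]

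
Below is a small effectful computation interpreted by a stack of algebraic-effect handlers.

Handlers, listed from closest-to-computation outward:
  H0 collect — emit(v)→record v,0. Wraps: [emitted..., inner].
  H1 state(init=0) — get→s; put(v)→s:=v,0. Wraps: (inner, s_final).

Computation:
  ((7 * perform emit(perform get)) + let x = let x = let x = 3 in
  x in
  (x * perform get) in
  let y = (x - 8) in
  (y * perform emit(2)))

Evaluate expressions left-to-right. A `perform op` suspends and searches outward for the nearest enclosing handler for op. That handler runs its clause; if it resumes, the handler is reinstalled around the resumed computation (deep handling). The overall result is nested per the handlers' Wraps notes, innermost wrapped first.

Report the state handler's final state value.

Step-by-step:
get @ H1 ⇒ 0
emit(0) @ H0 ⇒ out+=0
get @ H1 ⇒ 0
emit(2) @ H0 ⇒ out+=2
H0 returns [0, 2, 0]
H1 returns ([0, 2, 0], 0)
= ([0, 2, 0], 0)

Answer: 0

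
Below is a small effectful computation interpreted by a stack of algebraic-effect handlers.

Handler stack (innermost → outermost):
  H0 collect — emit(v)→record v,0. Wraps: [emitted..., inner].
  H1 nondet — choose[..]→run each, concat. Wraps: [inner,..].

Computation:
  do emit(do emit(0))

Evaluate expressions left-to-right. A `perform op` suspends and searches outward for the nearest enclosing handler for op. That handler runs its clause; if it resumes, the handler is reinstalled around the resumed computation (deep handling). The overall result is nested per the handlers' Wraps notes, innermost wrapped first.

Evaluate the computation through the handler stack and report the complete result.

Answer: [[0, 0, 0]]

Evaluation trace:
emit(0) @ H0 ⇒ out+=0
emit(0) @ H0 ⇒ out+=0
H0 returns [0, 0, 0]
H1 returns [[0, 0, 0]]
= [[0, 0, 0]]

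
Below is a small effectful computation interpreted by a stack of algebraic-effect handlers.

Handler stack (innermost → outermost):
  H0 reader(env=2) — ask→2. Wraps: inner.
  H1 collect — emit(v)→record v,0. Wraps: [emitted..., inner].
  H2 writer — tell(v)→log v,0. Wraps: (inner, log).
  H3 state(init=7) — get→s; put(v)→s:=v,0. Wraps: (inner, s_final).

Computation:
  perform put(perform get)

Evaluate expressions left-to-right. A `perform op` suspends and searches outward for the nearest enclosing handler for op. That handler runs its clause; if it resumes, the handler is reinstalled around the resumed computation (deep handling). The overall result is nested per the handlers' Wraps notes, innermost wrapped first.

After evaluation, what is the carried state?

Answer: 7

Evaluation trace:
get @ H3 ⇒ 7
put(7) @ H3 ⇒ s:=7
H0 returns 0
H1 returns [0]
H2 returns ([0], ())
H3 returns (([0], ()), 7)
= (([0], ()), 7)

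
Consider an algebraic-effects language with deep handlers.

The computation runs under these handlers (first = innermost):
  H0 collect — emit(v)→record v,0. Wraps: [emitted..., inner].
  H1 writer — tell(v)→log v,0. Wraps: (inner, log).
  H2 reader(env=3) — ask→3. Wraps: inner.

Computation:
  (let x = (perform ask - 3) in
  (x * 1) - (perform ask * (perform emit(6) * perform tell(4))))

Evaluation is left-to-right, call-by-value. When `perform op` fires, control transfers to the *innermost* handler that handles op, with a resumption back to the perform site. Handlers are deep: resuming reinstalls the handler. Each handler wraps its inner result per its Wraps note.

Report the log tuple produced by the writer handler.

Answer: (4)

Step-by-step:
ask @ H2 ⇒ 3
ask @ H2 ⇒ 3
emit(6) @ H0 ⇒ out+=6
tell(4) @ H1 ⇒ log+=4
H0 returns [6, 0]
H1 returns ([6, 0], (4))
H2 returns ([6, 0], (4))
= ([6, 0], (4))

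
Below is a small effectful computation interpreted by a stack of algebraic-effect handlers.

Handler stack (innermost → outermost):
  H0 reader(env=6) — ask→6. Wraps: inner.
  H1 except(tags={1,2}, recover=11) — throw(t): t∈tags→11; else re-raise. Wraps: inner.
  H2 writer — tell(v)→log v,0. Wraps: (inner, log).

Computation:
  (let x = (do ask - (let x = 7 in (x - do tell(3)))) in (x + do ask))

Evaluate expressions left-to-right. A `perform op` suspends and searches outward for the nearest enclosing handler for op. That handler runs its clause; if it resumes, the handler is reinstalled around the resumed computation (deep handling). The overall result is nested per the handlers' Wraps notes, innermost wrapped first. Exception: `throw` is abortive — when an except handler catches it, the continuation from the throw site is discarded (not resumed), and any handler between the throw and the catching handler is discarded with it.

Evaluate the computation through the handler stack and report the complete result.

Step-by-step:
ask @ H0 ⇒ 6
tell(3) @ H2 ⇒ log+=3
ask @ H0 ⇒ 6
H0 returns 5
H1 returns 5
H2 returns (5, (3))
= (5, (3))

Answer: (5, (3))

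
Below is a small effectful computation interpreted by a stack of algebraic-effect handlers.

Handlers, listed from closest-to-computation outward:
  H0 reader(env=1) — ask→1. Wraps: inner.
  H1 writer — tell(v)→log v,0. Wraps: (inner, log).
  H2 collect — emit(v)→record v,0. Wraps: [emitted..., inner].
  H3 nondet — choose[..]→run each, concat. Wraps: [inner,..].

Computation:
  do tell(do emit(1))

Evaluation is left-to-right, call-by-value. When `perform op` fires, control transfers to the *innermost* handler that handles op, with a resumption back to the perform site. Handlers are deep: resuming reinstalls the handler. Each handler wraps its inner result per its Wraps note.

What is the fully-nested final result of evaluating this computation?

Answer: [[1, (0, (0))]]

Evaluation trace:
emit(1) @ H2 ⇒ out+=1
tell(0) @ H1 ⇒ log+=0
H0 returns 0
H1 returns (0, (0))
H2 returns [1, (0, (0))]
H3 returns [[1, (0, (0))]]
= [[1, (0, (0))]]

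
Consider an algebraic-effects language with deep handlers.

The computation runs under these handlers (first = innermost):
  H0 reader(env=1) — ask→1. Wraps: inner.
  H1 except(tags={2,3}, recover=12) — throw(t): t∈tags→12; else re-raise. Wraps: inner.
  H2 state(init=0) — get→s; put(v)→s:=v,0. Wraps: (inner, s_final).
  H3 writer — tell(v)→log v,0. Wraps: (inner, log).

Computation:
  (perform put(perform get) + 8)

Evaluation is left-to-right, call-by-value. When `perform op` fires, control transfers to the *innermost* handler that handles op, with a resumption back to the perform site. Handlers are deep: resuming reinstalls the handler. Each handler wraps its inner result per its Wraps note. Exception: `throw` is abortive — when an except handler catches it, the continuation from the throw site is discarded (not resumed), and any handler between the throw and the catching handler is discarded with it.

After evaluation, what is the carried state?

Working:
get @ H2 ⇒ 0
put(0) @ H2 ⇒ s:=0
H0 returns 8
H1 returns 8
H2 returns (8, 0)
H3 returns ((8, 0), ())
= ((8, 0), ())

Answer: 0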